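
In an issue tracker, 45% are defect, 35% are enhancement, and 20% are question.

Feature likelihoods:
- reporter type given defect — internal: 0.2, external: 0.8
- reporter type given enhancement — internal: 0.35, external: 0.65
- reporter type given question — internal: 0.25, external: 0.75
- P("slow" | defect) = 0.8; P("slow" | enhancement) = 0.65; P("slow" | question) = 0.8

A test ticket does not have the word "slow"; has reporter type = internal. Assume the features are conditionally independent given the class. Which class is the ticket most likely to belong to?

enhancement

defect: 0.45 × 0.2 × (1−0.8) = 0.018
enhancement: 0.35 × 0.35 × (1−0.65) = 0.042875
question: 0.2 × 0.25 × (1−0.8) = 0.01
Highest score → enhancement.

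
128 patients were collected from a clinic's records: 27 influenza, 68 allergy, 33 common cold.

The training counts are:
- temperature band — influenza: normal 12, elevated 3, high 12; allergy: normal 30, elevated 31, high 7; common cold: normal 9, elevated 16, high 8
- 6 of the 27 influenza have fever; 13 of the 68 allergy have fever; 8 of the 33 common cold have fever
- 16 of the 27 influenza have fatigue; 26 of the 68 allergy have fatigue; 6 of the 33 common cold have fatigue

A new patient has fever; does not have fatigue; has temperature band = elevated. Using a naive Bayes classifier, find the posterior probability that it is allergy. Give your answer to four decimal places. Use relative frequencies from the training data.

0.5152

influenza: (27/128) × (3/27) × (6/27) × (11/27) ≈ 0.00212191
allergy: (68/128) × (31/68) × (13/68) × (42/68) ≈ 0.0285974
common cold: (33/128) × (16/33) × (8/33) × (27/33) ≈ 0.0247934
P(allergy | x) = 0.0285974 / 0.05551271 ≈ 0.5152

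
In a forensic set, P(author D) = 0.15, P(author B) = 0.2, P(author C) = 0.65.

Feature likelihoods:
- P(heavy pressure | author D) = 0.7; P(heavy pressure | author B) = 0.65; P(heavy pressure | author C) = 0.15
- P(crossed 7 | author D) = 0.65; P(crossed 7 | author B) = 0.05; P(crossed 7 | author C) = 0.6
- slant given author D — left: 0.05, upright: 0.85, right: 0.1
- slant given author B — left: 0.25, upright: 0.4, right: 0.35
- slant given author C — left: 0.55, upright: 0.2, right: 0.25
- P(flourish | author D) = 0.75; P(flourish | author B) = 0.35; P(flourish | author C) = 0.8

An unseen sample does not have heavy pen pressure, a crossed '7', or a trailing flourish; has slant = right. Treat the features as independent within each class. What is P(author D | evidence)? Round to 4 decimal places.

author D: 0.15 × (1−0.7) × (1−0.65) × 0.1 × (1−0.75) = 0.00039375
author B: 0.2 × (1−0.65) × (1−0.05) × 0.35 × (1−0.35) = 0.01512875
author C: 0.65 × (1−0.15) × (1−0.6) × 0.25 × (1−0.8) = 0.01105
P(author D | x) = 0.00039375 / 0.0265725 ≈ 0.0148

0.0148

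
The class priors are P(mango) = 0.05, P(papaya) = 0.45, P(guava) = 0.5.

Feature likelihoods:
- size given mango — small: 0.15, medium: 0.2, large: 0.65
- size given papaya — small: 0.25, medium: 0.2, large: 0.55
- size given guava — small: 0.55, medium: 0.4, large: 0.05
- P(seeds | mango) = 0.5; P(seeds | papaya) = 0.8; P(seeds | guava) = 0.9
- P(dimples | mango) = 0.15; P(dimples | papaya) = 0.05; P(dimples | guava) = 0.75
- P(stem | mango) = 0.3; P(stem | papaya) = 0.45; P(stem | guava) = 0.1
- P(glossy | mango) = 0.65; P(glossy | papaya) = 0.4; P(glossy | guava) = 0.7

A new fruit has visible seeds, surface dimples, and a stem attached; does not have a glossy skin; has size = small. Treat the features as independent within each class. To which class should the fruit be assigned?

guava

mango: 0.05 × 0.15 × 0.5 × 0.15 × 0.3 × (1−0.65) = 0.0000590625
papaya: 0.45 × 0.25 × 0.8 × 0.05 × 0.45 × (1−0.4) = 0.001215
guava: 0.5 × 0.55 × 0.9 × 0.75 × 0.1 × (1−0.7) = 0.00556875
Highest score → guava.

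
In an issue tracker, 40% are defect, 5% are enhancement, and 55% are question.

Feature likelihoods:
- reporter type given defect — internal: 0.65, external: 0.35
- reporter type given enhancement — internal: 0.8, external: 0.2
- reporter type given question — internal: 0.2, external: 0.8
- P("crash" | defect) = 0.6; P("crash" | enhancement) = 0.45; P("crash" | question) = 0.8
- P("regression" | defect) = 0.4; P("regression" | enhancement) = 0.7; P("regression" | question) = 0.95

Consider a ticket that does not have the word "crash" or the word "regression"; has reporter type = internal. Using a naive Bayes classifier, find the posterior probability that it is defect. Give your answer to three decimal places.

defect: 0.4 × 0.65 × (1−0.6) × (1−0.4) = 0.0624
enhancement: 0.05 × 0.8 × (1−0.45) × (1−0.7) = 0.0066
question: 0.55 × 0.2 × (1−0.8) × (1−0.95) = 0.0011
P(defect | x) = 0.0624 / 0.0701 ≈ 0.890

0.890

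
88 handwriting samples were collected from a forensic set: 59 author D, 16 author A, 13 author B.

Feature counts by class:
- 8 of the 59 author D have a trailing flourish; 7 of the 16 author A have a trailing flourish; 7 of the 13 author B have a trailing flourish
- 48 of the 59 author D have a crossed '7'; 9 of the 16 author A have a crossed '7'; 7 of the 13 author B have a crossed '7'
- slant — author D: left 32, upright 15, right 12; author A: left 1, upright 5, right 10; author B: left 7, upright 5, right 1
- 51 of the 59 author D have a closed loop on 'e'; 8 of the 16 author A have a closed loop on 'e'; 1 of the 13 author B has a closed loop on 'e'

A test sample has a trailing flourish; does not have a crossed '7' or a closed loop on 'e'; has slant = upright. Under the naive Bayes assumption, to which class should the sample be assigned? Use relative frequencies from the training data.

author D: (59/88) × (8/59) × (11/59) × (15/59) × (8/59) ≈ 0.000584286
author A: (16/88) × (7/16) × (7/16) × (5/16) × (8/16) ≈ 0.00543768
author B: (13/88) × (7/13) × (6/13) × (5/13) × (12/13) ≈ 0.0130343
Highest score → author B.

author B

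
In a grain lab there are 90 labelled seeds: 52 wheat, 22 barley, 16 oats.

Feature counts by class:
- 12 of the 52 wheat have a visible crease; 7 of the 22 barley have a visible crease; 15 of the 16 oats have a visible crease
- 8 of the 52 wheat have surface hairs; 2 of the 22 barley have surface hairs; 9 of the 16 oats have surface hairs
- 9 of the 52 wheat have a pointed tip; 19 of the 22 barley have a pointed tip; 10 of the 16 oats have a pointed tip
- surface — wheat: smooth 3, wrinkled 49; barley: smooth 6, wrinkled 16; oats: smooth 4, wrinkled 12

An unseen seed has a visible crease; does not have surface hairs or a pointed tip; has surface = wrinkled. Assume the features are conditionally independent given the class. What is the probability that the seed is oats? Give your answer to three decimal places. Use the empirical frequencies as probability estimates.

0.178

wheat: (52/90) × (12/52) × (44/52) × (43/52) × (49/52) ≈ 0.0879115
barley: (22/90) × (7/22) × (20/22) × (3/22) × (16/22) ≈ 0.00701227
oats: (16/90) × (15/16) × (7/16) × (6/16) × (12/16) = 0.0205078125
P(oats | x) = 0.0205078125 / 0.1154315825 ≈ 0.178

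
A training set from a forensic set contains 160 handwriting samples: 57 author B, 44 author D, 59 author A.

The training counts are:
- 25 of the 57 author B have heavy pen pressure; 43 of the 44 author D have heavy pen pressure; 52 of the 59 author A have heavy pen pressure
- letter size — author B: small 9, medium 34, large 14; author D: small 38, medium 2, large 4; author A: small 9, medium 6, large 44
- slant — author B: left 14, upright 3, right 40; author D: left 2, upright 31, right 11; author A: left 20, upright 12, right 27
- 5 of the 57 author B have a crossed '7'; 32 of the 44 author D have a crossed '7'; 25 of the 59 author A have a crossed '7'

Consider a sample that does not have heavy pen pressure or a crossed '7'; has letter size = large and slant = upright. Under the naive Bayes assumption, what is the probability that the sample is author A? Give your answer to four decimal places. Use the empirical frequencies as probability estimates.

author B: (57/160) × (32/57) × (14/57) × (3/57) × (52/57) ≈ 0.00235862
author D: (44/160) × (1/44) × (4/44) × (31/44) × (12/44) ≈ 0.000109175
author A: (59/160) × (7/59) × (44/59) × (12/59) × (34/59) ≈ 0.00382415
P(author A | x) = 0.00382415 / 0.006291945 ≈ 0.6078

0.6078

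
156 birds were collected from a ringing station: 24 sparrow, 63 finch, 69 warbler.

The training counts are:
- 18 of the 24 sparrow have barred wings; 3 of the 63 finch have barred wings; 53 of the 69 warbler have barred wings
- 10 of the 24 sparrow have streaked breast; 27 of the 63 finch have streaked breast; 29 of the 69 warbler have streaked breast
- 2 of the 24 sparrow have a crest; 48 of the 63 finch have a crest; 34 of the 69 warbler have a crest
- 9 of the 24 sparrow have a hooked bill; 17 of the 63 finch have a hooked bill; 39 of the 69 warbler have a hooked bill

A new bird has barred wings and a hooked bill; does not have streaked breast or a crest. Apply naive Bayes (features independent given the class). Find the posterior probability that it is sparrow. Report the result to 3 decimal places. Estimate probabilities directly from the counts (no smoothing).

0.288

sparrow: (24/156) × (18/24) × (14/24) × (22/24) × (9/24) ≈ 0.023137
finch: (63/156) × (3/63) × (36/63) × (15/63) × (17/63) ≈ 0.000706021
warbler: (69/156) × (53/69) × (40/69) × (35/69) × (39/69) ≈ 0.0564673
P(sparrow | x) = 0.023137 / 0.080310321 ≈ 0.288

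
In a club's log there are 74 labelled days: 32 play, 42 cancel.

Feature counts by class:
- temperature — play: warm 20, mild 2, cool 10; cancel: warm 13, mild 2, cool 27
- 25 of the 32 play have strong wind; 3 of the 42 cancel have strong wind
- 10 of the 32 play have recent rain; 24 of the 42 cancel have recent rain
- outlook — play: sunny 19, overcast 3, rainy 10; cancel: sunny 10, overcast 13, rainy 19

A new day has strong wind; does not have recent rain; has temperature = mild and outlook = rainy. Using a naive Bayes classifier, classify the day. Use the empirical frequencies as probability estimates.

play

play: (32/74) × (2/32) × (25/32) × (22/32) × (10/32) ≈ 0.0045364
cancel: (42/74) × (2/42) × (3/42) × (18/42) × (19/42) ≈ 0.000374281
Highest score → play.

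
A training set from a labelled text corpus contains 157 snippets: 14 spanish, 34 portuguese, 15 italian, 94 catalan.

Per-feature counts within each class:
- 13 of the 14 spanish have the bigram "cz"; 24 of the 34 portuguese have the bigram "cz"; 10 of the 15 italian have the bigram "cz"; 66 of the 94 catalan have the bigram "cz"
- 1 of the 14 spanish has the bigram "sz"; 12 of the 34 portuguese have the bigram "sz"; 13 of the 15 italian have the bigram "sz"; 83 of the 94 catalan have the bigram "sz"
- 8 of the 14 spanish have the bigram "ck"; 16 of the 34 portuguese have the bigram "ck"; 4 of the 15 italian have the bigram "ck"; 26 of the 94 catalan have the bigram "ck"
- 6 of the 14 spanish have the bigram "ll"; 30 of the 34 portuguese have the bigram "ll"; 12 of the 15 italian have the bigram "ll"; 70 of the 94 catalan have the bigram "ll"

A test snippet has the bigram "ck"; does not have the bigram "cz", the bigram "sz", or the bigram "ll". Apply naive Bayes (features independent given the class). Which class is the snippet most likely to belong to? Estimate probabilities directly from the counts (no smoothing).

spanish: (14/157) × (1/14) × (13/14) × (8/14) × (8/14) ≈ 0.00193125
portuguese: (34/157) × (10/34) × (22/34) × (16/34) × (4/34) ≈ 0.00228174
italian: (15/157) × (5/15) × (2/15) × (4/15) × (3/15) ≈ 0.000226469
catalan: (94/157) × (28/94) × (11/94) × (26/94) × (24/94) ≈ 0.00147385
Highest score → portuguese.

portuguese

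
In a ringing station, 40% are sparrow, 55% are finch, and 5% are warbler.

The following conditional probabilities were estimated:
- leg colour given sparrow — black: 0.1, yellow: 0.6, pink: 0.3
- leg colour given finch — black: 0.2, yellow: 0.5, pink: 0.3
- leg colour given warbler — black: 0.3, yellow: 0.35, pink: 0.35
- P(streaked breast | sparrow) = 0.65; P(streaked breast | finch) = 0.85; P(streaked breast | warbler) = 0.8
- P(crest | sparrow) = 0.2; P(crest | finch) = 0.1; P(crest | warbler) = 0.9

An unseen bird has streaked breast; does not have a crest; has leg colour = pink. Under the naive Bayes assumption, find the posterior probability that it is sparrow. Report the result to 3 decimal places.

sparrow: 0.4 × 0.3 × 0.65 × (1−0.2) = 0.0624
finch: 0.55 × 0.3 × 0.85 × (1−0.1) = 0.126225
warbler: 0.05 × 0.35 × 0.8 × (1−0.9) = 0.0014
P(sparrow | x) = 0.0624 / 0.190025 ≈ 0.328

0.328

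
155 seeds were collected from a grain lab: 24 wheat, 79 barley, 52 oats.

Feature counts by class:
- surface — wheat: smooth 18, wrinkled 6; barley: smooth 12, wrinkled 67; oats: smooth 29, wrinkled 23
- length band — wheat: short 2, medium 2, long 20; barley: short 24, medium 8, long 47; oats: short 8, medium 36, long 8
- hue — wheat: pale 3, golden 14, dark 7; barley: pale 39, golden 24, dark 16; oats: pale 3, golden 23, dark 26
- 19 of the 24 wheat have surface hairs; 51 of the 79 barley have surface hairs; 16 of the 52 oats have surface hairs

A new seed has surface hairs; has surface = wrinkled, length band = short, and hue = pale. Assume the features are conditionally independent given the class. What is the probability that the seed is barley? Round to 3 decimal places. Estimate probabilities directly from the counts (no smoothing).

wheat: (24/155) × (6/24) × (2/24) × (3/24) × (19/24) ≈ 0.00031922
barley: (79/155) × (67/79) × (24/79) × (39/79) × (51/79) ≈ 0.0418512
oats: (52/155) × (23/52) × (8/52) × (3/52) × (16/52) ≈ 0.000405245
P(barley | x) = 0.0418512 / 0.042575665 ≈ 0.983

0.983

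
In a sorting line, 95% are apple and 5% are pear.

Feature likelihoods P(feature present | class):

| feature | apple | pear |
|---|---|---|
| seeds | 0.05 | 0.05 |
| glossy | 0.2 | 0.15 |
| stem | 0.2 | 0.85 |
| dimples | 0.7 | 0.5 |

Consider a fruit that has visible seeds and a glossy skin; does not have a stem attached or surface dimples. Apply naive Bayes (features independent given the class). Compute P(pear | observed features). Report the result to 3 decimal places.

apple: 0.95 × 0.05 × 0.2 × (1−0.2) × (1−0.7) = 0.00228
pear: 0.05 × 0.05 × 0.15 × (1−0.85) × (1−0.5) = 0.000028125
P(pear | x) = 0.000028125 / 0.002308125 ≈ 0.012

0.012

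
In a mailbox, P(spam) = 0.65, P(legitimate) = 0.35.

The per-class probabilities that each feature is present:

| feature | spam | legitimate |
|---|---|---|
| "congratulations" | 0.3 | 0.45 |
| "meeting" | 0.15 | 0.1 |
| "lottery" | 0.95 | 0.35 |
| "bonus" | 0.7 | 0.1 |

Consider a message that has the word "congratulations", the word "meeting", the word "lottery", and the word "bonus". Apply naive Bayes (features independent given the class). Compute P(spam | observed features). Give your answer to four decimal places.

0.9724

spam: 0.65 × 0.3 × 0.15 × 0.95 × 0.7 = 0.01945125
legitimate: 0.35 × 0.45 × 0.1 × 0.35 × 0.1 = 0.00055125
P(spam | x) = 0.01945125 / 0.0200025 ≈ 0.9724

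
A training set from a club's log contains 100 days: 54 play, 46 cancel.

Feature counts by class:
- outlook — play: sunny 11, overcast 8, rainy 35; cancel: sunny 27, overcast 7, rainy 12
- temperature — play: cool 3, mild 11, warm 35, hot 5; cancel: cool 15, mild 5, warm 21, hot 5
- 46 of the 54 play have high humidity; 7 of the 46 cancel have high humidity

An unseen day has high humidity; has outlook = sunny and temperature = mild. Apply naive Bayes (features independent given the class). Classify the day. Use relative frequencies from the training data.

play: (54/100) × (11/54) × (11/54) × (46/54) ≈ 0.0190878
cancel: (46/100) × (27/46) × (5/46) × (7/46) ≈ 0.00446597
Highest score → play.

play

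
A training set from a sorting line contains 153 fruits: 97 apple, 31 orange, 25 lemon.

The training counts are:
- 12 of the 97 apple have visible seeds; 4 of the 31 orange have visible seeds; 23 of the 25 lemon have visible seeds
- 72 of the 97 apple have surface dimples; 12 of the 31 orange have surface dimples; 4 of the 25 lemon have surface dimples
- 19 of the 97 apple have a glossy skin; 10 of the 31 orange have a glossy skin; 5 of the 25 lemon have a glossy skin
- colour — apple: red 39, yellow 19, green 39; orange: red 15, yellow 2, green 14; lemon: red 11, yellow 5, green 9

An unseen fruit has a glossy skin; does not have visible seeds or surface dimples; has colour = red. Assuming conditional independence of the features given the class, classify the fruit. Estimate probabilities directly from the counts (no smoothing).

apple: (97/153) × (85/97) × (25/97) × (19/97) × (39/97) ≈ 0.0112764
orange: (31/153) × (27/31) × (19/31) × (10/31) × (15/31) ≈ 0.0168823
lemon: (25/153) × (2/25) × (21/25) × (5/25) × (11/25) ≈ 0.000966275
Highest score → orange.

orange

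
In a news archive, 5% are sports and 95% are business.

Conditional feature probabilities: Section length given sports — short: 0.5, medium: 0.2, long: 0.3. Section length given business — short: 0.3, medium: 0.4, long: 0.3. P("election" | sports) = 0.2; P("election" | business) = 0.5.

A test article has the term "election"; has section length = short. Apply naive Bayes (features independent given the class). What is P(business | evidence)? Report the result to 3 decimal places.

0.966

sports: 0.05 × 0.5 × 0.2 = 0.005
business: 0.95 × 0.3 × 0.5 = 0.1425
P(business | x) = 0.1425 / 0.1475 ≈ 0.966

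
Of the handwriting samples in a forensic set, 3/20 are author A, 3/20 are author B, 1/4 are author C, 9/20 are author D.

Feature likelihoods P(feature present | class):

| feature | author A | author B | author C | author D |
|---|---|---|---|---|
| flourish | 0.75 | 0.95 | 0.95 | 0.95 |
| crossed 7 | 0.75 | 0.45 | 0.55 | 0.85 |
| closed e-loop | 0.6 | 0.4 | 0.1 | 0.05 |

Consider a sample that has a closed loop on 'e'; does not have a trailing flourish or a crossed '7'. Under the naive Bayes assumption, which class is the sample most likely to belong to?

author A

author A: 0.15 × (1−0.75) × (1−0.75) × 0.6 = 0.005625
author B: 0.15 × (1−0.95) × (1−0.45) × 0.4 = 0.00165
author C: 0.25 × (1−0.95) × (1−0.55) × 0.1 = 0.0005625
author D: 0.45 × (1−0.95) × (1−0.85) × 0.05 = 0.00016875
Highest score → author A.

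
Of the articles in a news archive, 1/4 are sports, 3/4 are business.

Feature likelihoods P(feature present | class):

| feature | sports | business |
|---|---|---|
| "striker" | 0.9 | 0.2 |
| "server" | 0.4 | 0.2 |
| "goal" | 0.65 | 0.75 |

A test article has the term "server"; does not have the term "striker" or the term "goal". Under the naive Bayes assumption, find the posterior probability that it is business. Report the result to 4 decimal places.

sports: 0.25 × (1−0.9) × 0.4 × (1−0.65) = 0.0035
business: 0.75 × (1−0.2) × 0.2 × (1−0.75) = 0.03
P(business | x) = 0.03 / 0.0335 ≈ 0.8955

0.8955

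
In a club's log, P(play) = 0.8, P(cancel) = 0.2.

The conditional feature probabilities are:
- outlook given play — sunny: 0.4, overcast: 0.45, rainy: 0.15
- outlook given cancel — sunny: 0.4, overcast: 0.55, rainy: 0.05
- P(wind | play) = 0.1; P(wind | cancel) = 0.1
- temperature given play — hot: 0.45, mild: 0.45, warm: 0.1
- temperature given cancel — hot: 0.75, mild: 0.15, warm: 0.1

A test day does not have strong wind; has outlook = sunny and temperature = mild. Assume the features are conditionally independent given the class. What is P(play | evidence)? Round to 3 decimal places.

0.923

play: 0.8 × 0.4 × (1−0.1) × 0.45 = 0.1296
cancel: 0.2 × 0.4 × (1−0.1) × 0.15 = 0.0108
P(play | x) = 0.1296 / 0.1404 ≈ 0.923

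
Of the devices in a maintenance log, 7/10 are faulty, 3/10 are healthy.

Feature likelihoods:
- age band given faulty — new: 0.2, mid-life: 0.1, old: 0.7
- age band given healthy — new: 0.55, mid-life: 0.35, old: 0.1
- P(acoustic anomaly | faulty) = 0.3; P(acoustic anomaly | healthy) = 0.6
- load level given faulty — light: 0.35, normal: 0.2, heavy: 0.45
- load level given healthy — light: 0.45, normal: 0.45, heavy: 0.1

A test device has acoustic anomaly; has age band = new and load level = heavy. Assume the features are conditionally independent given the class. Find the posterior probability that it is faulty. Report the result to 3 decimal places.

faulty: 0.7 × 0.2 × 0.3 × 0.45 = 0.0189
healthy: 0.3 × 0.55 × 0.6 × 0.1 = 0.0099
P(faulty | x) = 0.0189 / 0.0288 ≈ 0.656

0.656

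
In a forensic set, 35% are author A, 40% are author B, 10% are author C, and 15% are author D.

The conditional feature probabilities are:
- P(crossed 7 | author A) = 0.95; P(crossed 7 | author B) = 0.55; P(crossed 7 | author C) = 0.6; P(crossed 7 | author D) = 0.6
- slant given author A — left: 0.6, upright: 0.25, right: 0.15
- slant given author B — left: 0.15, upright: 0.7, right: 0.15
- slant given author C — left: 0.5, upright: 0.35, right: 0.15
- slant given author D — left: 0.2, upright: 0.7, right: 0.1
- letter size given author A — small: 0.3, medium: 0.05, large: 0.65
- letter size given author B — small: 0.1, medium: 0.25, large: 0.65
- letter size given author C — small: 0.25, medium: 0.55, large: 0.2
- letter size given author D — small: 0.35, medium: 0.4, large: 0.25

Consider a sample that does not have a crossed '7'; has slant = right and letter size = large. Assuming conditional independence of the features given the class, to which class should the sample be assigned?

author A: 0.35 × (1−0.95) × 0.15 × 0.65 = 0.00170625
author B: 0.4 × (1−0.55) × 0.15 × 0.65 = 0.01755
author C: 0.1 × (1−0.6) × 0.15 × 0.2 = 0.0012
author D: 0.15 × (1−0.6) × 0.1 × 0.25 = 0.0015
Highest score → author B.

author B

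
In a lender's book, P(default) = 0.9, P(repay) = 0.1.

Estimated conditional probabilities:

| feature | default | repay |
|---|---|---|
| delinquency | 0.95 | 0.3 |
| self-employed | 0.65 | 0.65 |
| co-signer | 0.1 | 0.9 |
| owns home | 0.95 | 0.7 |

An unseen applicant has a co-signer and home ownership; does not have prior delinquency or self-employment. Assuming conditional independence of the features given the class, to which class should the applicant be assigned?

default: 0.9 × (1−0.95) × (1−0.65) × 0.1 × 0.95 = 0.00149625
repay: 0.1 × (1−0.3) × (1−0.65) × 0.9 × 0.7 = 0.015435
Highest score → repay.

repay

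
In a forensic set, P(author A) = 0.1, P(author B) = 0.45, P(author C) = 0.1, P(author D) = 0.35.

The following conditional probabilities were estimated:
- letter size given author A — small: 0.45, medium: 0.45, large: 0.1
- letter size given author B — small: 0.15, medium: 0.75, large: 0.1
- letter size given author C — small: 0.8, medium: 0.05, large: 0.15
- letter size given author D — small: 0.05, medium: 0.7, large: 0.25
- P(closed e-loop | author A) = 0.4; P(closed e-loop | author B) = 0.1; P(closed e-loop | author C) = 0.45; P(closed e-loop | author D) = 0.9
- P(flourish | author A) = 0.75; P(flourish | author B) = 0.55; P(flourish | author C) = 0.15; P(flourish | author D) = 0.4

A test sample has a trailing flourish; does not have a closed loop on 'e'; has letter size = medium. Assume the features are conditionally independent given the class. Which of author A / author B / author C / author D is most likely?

author B

author A: 0.1 × 0.45 × (1−0.4) × 0.75 = 0.02025
author B: 0.45 × 0.75 × (1−0.1) × 0.55 = 0.1670625
author C: 0.1 × 0.05 × (1−0.45) × 0.15 = 0.0004125
author D: 0.35 × 0.7 × (1−0.9) × 0.4 = 0.0098
Highest score → author B.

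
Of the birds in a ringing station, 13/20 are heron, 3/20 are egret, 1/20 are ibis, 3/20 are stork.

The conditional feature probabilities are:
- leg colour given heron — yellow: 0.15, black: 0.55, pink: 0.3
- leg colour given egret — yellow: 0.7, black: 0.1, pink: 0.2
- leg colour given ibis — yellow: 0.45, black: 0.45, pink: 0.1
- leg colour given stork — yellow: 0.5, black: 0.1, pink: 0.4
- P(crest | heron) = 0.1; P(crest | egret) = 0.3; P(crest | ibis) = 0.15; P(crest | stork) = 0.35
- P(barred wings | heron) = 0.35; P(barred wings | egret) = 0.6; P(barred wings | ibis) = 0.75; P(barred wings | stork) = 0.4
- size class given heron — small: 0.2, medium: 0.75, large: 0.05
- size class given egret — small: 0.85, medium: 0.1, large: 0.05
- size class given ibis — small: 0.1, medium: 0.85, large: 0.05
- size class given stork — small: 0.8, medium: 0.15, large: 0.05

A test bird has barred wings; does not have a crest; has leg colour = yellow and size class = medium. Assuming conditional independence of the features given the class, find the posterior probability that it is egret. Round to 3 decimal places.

0.104

heron: 0.65 × 0.15 × (1−0.1) × 0.35 × 0.75 = 0.023034375
egret: 0.15 × 0.7 × (1−0.3) × 0.6 × 0.1 = 0.00441
ibis: 0.05 × 0.45 × (1−0.15) × 0.75 × 0.85 = 0.0121921875
stork: 0.15 × 0.5 × (1−0.35) × 0.4 × 0.15 = 0.002925
P(egret | x) = 0.00441 / 0.0425615625 ≈ 0.104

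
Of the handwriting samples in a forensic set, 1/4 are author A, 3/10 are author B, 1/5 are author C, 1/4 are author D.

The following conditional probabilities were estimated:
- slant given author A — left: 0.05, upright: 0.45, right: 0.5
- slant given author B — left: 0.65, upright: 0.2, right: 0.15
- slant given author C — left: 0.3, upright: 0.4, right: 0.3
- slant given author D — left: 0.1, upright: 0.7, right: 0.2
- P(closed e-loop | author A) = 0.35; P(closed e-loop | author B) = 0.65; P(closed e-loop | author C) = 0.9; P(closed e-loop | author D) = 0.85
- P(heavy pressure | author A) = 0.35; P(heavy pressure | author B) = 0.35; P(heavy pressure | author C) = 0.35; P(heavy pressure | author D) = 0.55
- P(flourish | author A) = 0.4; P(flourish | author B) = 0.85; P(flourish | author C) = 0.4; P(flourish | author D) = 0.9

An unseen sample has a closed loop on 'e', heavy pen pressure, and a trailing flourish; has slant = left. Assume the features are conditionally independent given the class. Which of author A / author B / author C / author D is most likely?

author A: 0.25 × 0.05 × 0.35 × 0.35 × 0.4 = 0.0006125
author B: 0.3 × 0.65 × 0.65 × 0.35 × 0.85 = 0.037708125
author C: 0.2 × 0.3 × 0.9 × 0.35 × 0.4 = 0.00756
author D: 0.25 × 0.1 × 0.85 × 0.55 × 0.9 = 0.01051875
Highest score → author B.

author B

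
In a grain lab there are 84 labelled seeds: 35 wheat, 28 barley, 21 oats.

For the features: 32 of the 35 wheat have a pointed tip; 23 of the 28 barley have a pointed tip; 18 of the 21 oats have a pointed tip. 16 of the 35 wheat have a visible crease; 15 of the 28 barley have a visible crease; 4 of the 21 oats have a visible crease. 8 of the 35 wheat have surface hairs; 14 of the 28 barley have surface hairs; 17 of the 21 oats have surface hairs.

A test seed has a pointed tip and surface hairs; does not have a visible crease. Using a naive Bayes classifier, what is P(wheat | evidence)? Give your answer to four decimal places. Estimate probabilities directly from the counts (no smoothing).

0.1881

wheat: (35/84) × (32/35) × (19/35) × (8/35) ≈ 0.0472692
barley: (28/84) × (23/28) × (13/28) × (14/28) ≈ 0.0635629
oats: (21/84) × (18/21) × (17/21) × (17/21) ≈ 0.140428
P(wheat | x) = 0.0472692 / 0.2512601 ≈ 0.1881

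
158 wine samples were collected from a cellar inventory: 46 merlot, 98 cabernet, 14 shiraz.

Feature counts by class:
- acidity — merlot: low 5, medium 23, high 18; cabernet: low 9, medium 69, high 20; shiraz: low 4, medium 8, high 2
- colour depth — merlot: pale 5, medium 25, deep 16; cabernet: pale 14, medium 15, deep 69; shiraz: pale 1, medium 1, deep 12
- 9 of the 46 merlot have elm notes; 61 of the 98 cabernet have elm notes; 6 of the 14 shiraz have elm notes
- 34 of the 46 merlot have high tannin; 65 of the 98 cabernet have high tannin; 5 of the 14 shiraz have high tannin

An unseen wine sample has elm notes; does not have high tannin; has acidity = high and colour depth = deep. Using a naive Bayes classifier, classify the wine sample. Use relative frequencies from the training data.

cabernet

merlot: (46/158) × (18/46) × (16/46) × (9/46) × (12/46) ≈ 0.00202249
cabernet: (98/158) × (20/98) × (69/98) × (61/98) × (33/98) ≈ 0.0186805
shiraz: (14/158) × (2/14) × (12/14) × (6/14) × (9/14) ≈ 0.00298926
Highest score → cabernet.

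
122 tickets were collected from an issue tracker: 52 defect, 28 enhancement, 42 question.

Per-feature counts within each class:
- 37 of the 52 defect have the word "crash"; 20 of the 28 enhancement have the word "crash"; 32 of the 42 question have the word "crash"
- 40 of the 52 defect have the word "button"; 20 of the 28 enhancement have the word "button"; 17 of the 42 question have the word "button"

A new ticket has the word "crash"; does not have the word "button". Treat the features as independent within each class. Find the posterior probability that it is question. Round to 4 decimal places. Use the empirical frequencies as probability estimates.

defect: (52/122) × (37/52) × (12/52) ≈ 0.0699874
enhancement: (28/122) × (20/28) × (8/28) ≈ 0.0468384
question: (42/122) × (32/42) × (25/42) ≈ 0.156128
P(question | x) = 0.156128 / 0.2729538 ≈ 0.5720

0.5720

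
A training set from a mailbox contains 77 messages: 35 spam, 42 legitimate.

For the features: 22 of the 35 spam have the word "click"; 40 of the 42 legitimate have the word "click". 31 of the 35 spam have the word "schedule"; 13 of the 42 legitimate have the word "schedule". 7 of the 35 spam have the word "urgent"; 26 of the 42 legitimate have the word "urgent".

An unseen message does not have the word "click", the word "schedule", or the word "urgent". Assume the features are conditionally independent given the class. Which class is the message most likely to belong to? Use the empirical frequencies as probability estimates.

spam

spam: (35/77) × (13/35) × (4/35) × (28/35) ≈ 0.015436
legitimate: (42/77) × (2/42) × (29/42) × (16/42) ≈ 0.00683217
Highest score → spam.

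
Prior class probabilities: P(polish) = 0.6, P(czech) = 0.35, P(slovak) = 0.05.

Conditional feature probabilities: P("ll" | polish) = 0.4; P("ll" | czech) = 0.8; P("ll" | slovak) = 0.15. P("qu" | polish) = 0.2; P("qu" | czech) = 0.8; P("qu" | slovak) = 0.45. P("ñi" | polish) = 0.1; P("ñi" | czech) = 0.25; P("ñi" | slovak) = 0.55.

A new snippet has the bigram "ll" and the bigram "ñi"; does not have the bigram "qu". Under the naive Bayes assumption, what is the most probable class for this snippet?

polish

polish: 0.6 × 0.4 × (1−0.2) × 0.1 = 0.0192
czech: 0.35 × 0.8 × (1−0.8) × 0.25 = 0.014
slovak: 0.05 × 0.15 × (1−0.45) × 0.55 = 0.00226875
Highest score → polish.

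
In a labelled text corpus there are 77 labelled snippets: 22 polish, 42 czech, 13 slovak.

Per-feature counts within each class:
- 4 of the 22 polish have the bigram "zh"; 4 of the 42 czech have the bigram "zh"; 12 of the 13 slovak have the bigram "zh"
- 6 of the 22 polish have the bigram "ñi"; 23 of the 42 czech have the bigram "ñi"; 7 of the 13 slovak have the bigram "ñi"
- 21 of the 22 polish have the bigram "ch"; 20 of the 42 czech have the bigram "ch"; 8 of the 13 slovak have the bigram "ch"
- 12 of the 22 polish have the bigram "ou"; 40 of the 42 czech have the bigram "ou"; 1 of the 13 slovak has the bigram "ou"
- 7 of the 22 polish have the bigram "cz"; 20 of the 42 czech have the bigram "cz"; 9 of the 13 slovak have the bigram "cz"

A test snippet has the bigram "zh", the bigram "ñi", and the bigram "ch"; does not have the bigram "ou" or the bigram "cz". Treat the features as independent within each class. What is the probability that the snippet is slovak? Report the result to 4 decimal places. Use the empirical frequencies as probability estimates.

0.7641

polish: (22/77) × (4/22) × (6/22) × (21/22) × (10/22) × (15/22) ≈ 0.00419122
czech: (42/77) × (4/42) × (23/42) × (20/42) × (2/42) × (22/42) ≈ 0.000337896
slovak: (13/77) × (12/13) × (7/13) × (8/13) × (12/13) × (4/13) ≈ 0.0146672
P(slovak | x) = 0.0146672 / 0.019196316 ≈ 0.7641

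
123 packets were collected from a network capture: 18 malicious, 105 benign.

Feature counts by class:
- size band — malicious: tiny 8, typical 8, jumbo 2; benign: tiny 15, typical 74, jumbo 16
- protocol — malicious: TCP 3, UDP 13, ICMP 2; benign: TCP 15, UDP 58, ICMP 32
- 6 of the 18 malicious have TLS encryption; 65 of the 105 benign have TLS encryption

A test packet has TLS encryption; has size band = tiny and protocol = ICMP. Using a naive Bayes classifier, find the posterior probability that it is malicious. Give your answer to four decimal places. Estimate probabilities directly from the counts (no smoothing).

0.0948

malicious: (18/123) × (8/18) × (2/18) × (6/18) ≈ 0.00240891
benign: (105/123) × (15/105) × (32/105) × (65/105) ≈ 0.0230076
P(malicious | x) = 0.00240891 / 0.02541651 ≈ 0.0948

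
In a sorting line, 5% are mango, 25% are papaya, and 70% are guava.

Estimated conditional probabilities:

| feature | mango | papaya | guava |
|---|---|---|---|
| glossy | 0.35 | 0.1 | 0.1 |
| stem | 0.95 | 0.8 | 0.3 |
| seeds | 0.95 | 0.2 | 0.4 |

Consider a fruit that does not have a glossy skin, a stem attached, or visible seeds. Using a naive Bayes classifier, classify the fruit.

guava

mango: 0.05 × (1−0.35) × (1−0.95) × (1−0.95) = 0.00008125
papaya: 0.25 × (1−0.1) × (1−0.8) × (1−0.2) = 0.036
guava: 0.7 × (1−0.1) × (1−0.3) × (1−0.4) = 0.2646
Highest score → guava.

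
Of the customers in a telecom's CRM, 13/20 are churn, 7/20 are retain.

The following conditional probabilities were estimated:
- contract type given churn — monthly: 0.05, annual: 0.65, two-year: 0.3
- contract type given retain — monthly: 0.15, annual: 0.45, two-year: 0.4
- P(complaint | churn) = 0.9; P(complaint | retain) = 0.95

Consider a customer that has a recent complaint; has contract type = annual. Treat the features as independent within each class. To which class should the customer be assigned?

churn

churn: 0.65 × 0.65 × 0.9 = 0.38025
retain: 0.35 × 0.45 × 0.95 = 0.149625
Highest score → churn.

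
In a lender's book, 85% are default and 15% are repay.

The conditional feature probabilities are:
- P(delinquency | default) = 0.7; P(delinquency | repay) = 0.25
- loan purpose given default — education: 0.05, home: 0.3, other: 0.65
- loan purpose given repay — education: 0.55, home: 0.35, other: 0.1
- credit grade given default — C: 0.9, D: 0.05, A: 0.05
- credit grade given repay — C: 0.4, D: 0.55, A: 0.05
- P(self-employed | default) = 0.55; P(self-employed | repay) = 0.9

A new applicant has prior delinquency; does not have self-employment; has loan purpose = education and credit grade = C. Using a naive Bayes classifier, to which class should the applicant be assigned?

default

default: 0.85 × 0.7 × 0.05 × 0.9 × (1−0.55) = 0.01204875
repay: 0.15 × 0.25 × 0.55 × 0.4 × (1−0.9) = 0.000825
Highest score → default.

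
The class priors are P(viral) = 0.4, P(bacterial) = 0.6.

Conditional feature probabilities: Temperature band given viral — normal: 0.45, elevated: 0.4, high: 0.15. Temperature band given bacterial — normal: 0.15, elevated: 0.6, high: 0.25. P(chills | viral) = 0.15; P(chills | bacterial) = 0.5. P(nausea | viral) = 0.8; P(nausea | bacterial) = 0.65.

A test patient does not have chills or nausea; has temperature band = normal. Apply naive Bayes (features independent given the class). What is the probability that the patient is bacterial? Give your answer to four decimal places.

viral: 0.4 × 0.45 × (1−0.15) × (1−0.8) = 0.0306
bacterial: 0.6 × 0.15 × (1−0.5) × (1−0.65) = 0.01575
P(bacterial | x) = 0.01575 / 0.04635 ≈ 0.3398

0.3398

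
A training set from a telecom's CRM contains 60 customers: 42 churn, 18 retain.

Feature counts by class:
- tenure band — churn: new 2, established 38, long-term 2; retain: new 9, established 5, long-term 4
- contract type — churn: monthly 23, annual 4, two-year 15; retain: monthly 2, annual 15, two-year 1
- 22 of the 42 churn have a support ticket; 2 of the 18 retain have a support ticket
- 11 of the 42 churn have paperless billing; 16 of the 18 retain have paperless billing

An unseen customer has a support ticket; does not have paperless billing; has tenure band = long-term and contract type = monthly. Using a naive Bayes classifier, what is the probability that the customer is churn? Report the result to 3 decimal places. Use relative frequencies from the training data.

churn: (42/60) × (2/42) × (23/42) × (22/42) × (31/42) ≈ 0.00705737
retain: (18/60) × (4/18) × (2/18) × (2/18) × (2/18) ≈ 0.0000914495
P(churn | x) = 0.00705737 / 0.0071488195 ≈ 0.987

0.987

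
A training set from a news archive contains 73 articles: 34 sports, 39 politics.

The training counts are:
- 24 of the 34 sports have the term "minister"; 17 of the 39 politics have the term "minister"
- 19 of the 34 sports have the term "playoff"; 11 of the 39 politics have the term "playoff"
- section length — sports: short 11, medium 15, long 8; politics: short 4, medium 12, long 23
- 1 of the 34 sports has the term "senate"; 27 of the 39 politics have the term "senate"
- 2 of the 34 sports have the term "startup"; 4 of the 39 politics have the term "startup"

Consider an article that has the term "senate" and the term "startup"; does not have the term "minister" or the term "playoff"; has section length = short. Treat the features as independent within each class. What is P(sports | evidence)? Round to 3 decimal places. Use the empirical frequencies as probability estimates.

sports: (34/73) × (10/34) × (15/34) × (11/34) × (1/34) × (2/34) ≈ 0.0000338279
politics: (39/73) × (22/39) × (28/39) × (4/39) × (27/39) × (4/39) ≈ 0.00157573
P(sports | x) = 0.0000338279 / 0.0016095579 ≈ 0.021

0.021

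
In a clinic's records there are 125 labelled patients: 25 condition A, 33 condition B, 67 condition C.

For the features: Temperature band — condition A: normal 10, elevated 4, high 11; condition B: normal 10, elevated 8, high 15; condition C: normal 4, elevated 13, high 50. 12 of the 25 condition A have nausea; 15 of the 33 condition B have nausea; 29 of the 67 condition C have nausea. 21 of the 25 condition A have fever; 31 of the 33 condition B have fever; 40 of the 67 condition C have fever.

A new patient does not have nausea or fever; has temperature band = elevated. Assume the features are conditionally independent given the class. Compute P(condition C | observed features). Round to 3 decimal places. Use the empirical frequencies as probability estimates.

condition A: (25/125) × (4/25) × (13/25) × (4/25) = 0.0026624
condition B: (33/125) × (8/33) × (18/33) × (2/33) ≈ 0.0021157
condition C: (67/125) × (13/67) × (38/67) × (27/67) ≈ 0.0237701
P(condition C | x) = 0.0237701 / 0.0285482 ≈ 0.833

0.833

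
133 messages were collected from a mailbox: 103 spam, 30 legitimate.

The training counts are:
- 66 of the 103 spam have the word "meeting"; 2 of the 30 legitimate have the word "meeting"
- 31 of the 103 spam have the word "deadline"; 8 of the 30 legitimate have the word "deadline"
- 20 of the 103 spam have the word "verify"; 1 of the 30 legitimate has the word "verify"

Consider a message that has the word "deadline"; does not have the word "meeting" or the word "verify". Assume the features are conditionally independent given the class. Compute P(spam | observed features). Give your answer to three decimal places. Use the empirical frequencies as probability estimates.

spam: (103/133) × (37/103) × (31/103) × (83/103) ≈ 0.0674707
legitimate: (30/133) × (28/30) × (8/30) × (29/30) ≈ 0.054269
P(spam | x) = 0.0674707 / 0.1217397 ≈ 0.554

0.554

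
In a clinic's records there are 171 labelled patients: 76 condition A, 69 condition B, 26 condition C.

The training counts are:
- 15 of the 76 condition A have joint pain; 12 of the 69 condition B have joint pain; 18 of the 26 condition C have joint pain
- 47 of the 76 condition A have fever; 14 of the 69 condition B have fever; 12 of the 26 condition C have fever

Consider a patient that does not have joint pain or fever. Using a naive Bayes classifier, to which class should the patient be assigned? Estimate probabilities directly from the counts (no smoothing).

condition A: (76/171) × (61/76) × (29/76) ≈ 0.136119
condition B: (69/171) × (57/69) × (55/69) ≈ 0.2657
condition C: (26/171) × (8/26) × (14/26) ≈ 0.0251912
Highest score → condition B.

condition B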